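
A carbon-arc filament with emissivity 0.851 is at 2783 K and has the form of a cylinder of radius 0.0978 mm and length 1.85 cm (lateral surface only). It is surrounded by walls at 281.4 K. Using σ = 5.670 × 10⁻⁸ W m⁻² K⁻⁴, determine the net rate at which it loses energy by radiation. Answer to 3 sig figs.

Lateral area A = 2πrL = 2π×9.78×10⁻⁵×0.0185 = 1.13682×10⁻⁵ m².
Net radiated power P_net = εσA(T⁴ − T₀⁴) = 0.851×5.670×10⁻⁸×1.13682×10⁻⁵×(2783⁴ − 281.4⁴).
T⁴ − T₀⁴ = 5.99864×10¹³ − 6.27042×10⁹ = 5.99801×10¹³ K⁴, so P_net = 32.9 W.

Net loss ≈ 32.9 W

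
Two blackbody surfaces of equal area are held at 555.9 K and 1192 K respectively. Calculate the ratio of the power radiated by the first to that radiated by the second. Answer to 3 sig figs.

With equal areas, P₁/P₂ = (T₁/T₂)⁴ = (555.9/1192)⁴ = 0.0473.

P₁/P₂ ≈ 0.0473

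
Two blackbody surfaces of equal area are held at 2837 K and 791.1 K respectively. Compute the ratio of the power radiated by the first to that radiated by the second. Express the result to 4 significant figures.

With equal areas, P₁/P₂ = (T₁/T₂)⁴ = (2837/791.1)⁴ = 165.4.

P₁/P₂ ≈ 165.4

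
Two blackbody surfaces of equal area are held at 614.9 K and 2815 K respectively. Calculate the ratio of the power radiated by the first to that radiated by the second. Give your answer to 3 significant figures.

P₁/P₂ ≈ 2.28×10⁻³

With equal areas, P₁/P₂ = (T₁/T₂)⁴ = (614.9/2815)⁴ = 2.28×10⁻³.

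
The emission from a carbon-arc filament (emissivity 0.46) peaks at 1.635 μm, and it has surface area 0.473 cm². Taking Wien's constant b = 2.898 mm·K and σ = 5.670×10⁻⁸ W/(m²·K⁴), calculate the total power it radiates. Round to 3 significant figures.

P ≈ 12.2 W

Wien's law: T = b/λ_max = 2.898×10⁻³/1.635×10⁻⁶ = 1772.48 K.
Area A = 0.473 cm² = 4.73×10⁻⁵ m².
Then P = εσAT⁴ = 0.46×5.670×10⁻⁸×4.73×10⁻⁵×(1772.48)⁴ = 12.2 W.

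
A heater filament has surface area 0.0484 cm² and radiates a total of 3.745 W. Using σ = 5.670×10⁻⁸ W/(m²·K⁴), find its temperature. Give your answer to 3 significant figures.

Area A = 0.0484 cm² = 4.84×10⁻⁶ m².
P = σAT⁴ ⇒ T = (P/(σA))^(1/4) = (3.745/(5.670×10⁻⁸×4.84×10⁻⁶))^(1/4) = 1.92×10³ K.

T ≈ 1.92×10³ K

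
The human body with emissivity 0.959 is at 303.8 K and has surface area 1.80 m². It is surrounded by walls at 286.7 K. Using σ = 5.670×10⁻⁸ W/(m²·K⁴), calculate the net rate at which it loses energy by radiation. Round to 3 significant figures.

Net loss ≈ 172 W

Area A = 1.80 m².
Net radiated power P_net = εσA(T⁴ − T₀⁴) = 0.959×5.670×10⁻⁸×1.80×(303.8⁴ − 286.7⁴).
T⁴ − T₀⁴ = 8.51826×10⁹ − 6.75633×10⁹ = 1.76193×10⁹ K⁴, so P_net = 172 W.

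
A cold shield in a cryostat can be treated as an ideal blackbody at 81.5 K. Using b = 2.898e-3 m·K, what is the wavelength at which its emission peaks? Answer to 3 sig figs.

λ_max ≈ 35.6 μm

Wien's displacement law: λ_max = b/T = (2.898×10⁻³ m·K)/(81.5 K) = 3.556×10⁻⁵ m.
That is 35.6 μm, in the infrared range.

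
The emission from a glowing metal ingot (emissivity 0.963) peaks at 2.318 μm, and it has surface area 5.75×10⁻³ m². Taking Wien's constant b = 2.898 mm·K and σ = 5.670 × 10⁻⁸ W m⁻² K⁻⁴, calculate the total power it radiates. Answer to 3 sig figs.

Wien's law: T = b/λ_max = 2.898×10⁻³/2.318×10⁻⁶ = 1250.22 K.
Area A = 5.75×10⁻³ m².
Then P = εσAT⁴ = 0.963×5.670×10⁻⁸×5.75×10⁻³×(1250.22)⁴ = 767 W.

P ≈ 767 W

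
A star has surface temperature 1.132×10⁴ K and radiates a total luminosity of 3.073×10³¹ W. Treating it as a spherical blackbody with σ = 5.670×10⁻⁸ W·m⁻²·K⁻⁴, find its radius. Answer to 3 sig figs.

R ≈ 5.12×10¹⁰ m

L = 4πR²σT⁴ ⇒ R = √(L/(4πσT⁴)).
σT⁴ = 9.31041×10⁸ W/m², so R = √(3.073×10³¹/(4π×9.31041×10⁸)) = 5.12×10¹⁰ m.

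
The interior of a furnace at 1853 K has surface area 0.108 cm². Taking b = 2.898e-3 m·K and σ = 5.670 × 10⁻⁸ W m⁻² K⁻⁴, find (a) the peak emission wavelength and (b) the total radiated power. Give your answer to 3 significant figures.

λ_max ≈ 1.56×10³ nm; P ≈ 7.22 W

(a) λ_max = b/T = 2.898×10⁻³/1853 = 1.564×10⁻⁶ m = 1.56×10³ nm.
Area A = 0.108 cm² = 1.08×10⁻⁵ m².
(b) P = σAT⁴ = 5.670×10⁻⁸×1.08×10⁻⁵×(1853)⁴ = 7.22 W.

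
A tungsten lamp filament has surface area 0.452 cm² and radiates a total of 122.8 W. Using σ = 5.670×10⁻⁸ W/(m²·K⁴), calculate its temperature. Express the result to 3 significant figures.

T ≈ 2.63×10³ K

Area A = 0.452 cm² = 4.52×10⁻⁵ m².
P = σAT⁴ ⇒ T = (P/(σA))^(1/4) = (122.8/(5.670×10⁻⁸×4.52×10⁻⁵))^(1/4) = 2.63×10³ K.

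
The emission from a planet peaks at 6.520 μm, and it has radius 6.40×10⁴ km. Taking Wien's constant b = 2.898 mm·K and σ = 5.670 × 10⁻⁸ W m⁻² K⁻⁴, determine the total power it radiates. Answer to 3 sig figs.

Wien's law: T = b/λ_max = 2.898×10⁻³/6.520×10⁻⁶ = 444.479 K.
Surface area A = 4πR² = 4π(6.40×10⁷ m)² = 5.14719×10¹⁶ m².
Then P = σAT⁴ = 5.670×10⁻⁸×5.14719×10¹⁶×(444.479)⁴ = 1.14×10²⁰ W.

P ≈ 1.14×10²⁰ W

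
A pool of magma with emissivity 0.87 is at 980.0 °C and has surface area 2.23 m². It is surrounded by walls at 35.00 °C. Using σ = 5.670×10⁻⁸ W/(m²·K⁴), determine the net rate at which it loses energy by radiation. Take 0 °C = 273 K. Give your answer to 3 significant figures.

Net loss ≈ 2.70×10⁵ W

T = 980.0 °C + 273 = 1253.0 K.
Surroundings: T = 35.00 °C + 273 = 308.00 K.
Area A = 2.23 m².
Net radiated power P_net = εσA(T⁴ − T₀⁴) = 0.87×5.670×10⁻⁸×2.23×(1253.0⁴ − 308.00⁴).
T⁴ − T₀⁴ = 2.46493×10¹² − 8.99918×10⁹ = 2.45593×10¹² K⁴, so P_net = 2.70×10⁵ W.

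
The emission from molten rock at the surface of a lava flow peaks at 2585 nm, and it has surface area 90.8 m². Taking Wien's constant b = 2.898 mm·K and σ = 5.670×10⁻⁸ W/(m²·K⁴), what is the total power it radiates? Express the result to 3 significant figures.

Wien's law: T = b/λ_max = 2.898×10⁻³/2.585×10⁻⁶ = 1121.08 K.
Area A = 90.8 m².
Then P = σAT⁴ = 5.670×10⁻⁸×90.8×(1121.08)⁴ = 8.13×10⁶ W.

P ≈ 8.13×10⁶ W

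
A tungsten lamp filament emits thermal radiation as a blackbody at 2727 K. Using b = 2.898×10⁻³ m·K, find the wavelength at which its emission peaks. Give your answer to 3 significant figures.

Wien's displacement law: λ_max = b/T = (2.898×10⁻³ m·K)/(2727 K) = 1.063×10⁻⁶ m.
That is 1.06 μm, in the infrared range.

λ_max ≈ 1.06 μm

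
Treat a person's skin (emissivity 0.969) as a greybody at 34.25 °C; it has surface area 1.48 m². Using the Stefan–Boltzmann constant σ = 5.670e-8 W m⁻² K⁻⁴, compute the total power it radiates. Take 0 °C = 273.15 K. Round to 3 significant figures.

T = 34.25 °C + 273.15 = 307.40 K.
Area A = 1.48 m².
P = εσAT⁴ = 0.969 × 5.670×10⁻⁸ × 1.48 × (307.40)⁴ = 726 W.

P ≈ 726 W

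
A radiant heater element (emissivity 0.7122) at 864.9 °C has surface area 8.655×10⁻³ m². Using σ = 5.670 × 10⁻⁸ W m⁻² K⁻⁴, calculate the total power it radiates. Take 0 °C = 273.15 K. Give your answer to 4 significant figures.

P ≈ 586.3 W

T = 864.9 °C + 273.15 = 1138.05 K.
Area A = 8.655×10⁻³ m².
P = εσAT⁴ = 0.7122 × 5.670×10⁻⁸ × 8.655×10⁻³ × (1138.05)⁴ = 586.3 W.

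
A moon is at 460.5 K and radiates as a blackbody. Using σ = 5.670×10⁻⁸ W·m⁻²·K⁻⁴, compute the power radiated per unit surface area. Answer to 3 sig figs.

I ≈ 2.55×10³ W/m²

Stefan–Boltzmann: I = σT⁴ = 5.670×10⁻⁸ × (460.5)⁴ = 2.55×10³ W/m².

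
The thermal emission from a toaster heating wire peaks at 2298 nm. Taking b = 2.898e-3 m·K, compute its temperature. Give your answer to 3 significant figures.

Wien's law gives T = b/λ_max = (2.898×10⁻³ m·K)/(2.298×10⁻⁶ m) = 1.26×10³ K.

T ≈ 1.26×10³ K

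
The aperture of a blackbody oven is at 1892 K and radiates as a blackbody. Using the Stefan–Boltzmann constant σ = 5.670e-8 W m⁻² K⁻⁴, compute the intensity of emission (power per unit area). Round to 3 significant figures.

Stefan–Boltzmann: I = σT⁴ = 5.670×10⁻⁸ × (1892)⁴ = 7.27×10⁵ W/m².

I ≈ 7.27×10⁵ W/m²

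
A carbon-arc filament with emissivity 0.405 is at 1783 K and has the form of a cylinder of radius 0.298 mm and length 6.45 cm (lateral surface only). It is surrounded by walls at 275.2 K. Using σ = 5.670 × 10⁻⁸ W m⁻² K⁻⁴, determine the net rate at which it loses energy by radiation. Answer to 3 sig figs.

Lateral area A = 2πrL = 2π×2.98×10⁻⁴×0.0645 = 1.20769×10⁻⁴ m².
Net radiated power P_net = εσA(T⁴ − T₀⁴) = 0.405×5.670×10⁻⁸×1.20769×10⁻⁴×(1783⁴ − 275.2⁴).
T⁴ − T₀⁴ = 1.01066×10¹³ − 5.73580×10⁹ = 1.01009×10¹³ K⁴, so P_net = 28.0 W.

Net loss ≈ 28.0 W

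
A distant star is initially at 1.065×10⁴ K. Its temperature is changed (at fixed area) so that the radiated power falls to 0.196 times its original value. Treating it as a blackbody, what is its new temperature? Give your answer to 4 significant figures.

P ∝ T⁴, so T₂/T₁ = (P₂/P₁)^(1/4) = (0.196)^(1/4) = 0.665371.
T₂ = 1.065×10⁴ × 0.665371 = 7086 K.

T₂ ≈ 7086 K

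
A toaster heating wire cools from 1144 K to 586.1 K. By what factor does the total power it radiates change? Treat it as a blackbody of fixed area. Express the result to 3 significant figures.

P ∝ T⁴, so P₂/P₁ = (T₂/T₁)⁴ = (586.1/1144)⁴ = (0.512325)⁴ = 0.0689.

P₂/P₁ ≈ 0.0689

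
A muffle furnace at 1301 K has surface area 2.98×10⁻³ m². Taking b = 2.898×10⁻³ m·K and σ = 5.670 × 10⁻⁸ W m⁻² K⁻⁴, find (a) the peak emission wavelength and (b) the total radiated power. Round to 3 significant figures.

λ_max ≈ 2.23 μm; P ≈ 484 W

(a) λ_max = b/T = 2.898×10⁻³/1301 = 2.228×10⁻⁶ m = 2.23 μm.
Area A = 2.98×10⁻³ m².
(b) P = σAT⁴ = 5.670×10⁻⁸×2.98×10⁻³×(1301)⁴ = 484 W.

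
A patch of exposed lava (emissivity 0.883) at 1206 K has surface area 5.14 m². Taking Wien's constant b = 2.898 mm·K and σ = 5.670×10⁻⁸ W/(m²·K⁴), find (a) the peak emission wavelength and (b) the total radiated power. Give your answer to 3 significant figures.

(a) λ_max = b/T = 2.898×10⁻³/1206 = 2.403×10⁻⁶ m = 2.40 μm.
Area A = 5.14 m².
(b) P = εσAT⁴ = 0.883×5.670×10⁻⁸×5.14×(1206)⁴ = 5.44×10⁵ W.

λ_max ≈ 2.40 μm; P ≈ 5.44×10⁵ W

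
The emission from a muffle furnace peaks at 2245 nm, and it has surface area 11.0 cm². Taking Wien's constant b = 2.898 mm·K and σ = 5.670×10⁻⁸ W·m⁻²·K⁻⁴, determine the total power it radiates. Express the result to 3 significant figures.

Wien's law: T = b/λ_max = 2.898×10⁻³/2.245×10⁻⁶ = 1290.87 K.
Area A = 11.0 cm² = 1.10×10⁻³ m².
Then P = σAT⁴ = 5.670×10⁻⁸×1.10×10⁻³×(1290.87)⁴ = 173 W.

P ≈ 173 W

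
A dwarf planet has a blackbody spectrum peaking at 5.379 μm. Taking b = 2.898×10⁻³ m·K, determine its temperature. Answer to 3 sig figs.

Wien's law gives T = b/λ_max = (2.898×10⁻³ m·K)/(5.379×10⁻⁶ m) = 539 K.

T ≈ 539 K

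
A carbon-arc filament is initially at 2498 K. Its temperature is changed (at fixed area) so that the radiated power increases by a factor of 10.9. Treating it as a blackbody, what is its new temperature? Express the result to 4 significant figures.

T₂ ≈ 4539 K

P ∝ T⁴, so T₂/T₁ = (P₂/P₁)^(1/4) = (10.9)^(1/4) = 1.81701.
T₂ = 2498 × 1.81701 = 4539 K.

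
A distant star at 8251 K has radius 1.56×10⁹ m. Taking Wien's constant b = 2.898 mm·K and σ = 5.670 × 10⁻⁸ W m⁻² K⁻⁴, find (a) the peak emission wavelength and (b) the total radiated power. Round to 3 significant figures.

λ_max ≈ 0.351 μm; P ≈ 8.04×10²⁷ W

(a) λ_max = b/T = 2.898×10⁻³/8251 = 3.512×10⁻⁷ m = 0.351 μm.
Surface area A = 4πR² = 4π(1.56×10⁹ m)² = 3.05815×10¹⁹ m².
(b) P = σAT⁴ = 5.670×10⁻⁸×3.05815×10¹⁹×(8251)⁴ = 8.04×10²⁷ W.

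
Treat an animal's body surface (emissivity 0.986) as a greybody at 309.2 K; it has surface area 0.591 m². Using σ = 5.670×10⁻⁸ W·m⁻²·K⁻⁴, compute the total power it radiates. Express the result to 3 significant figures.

P ≈ 302 W

Area A = 0.591 m².
P = εσAT⁴ = 0.986 × 5.670×10⁻⁸ × 0.591 × (309.2)⁴ = 302 W.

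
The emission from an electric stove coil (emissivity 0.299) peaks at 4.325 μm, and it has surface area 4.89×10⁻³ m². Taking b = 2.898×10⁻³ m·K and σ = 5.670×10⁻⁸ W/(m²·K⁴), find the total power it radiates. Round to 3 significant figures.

P ≈ 16.7 W

Wien's law: T = b/λ_max = 2.898×10⁻³/4.325×10⁻⁶ = 670.058 K.
Area A = 4.89×10⁻³ m².
Then P = εσAT⁴ = 0.299×5.670×10⁻⁸×4.89×10⁻³×(670.058)⁴ = 16.7 W.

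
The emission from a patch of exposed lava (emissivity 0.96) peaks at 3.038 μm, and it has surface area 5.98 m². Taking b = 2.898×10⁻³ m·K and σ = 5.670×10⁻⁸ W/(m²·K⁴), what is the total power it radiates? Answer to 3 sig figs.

Wien's law: T = b/λ_max = 2.898×10⁻³/3.038×10⁻⁶ = 953.917 K.
Area A = 5.98 m².
Then P = εσAT⁴ = 0.96×5.670×10⁻⁸×5.98×(953.917)⁴ = 2.70×10⁵ W.

P ≈ 2.70×10⁵ W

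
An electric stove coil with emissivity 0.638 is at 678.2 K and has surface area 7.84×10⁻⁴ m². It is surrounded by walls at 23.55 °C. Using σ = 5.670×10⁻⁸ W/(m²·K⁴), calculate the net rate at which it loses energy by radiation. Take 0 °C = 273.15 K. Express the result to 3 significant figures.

Surroundings: T = 23.55 °C + 273.15 = 296.70 K.
Area A = 7.84×10⁻⁴ m².
Net radiated power P_net = εσA(T⁴ − T₀⁴) = 0.638×5.670×10⁻⁸×7.84×10⁻⁴×(678.2⁴ − 296.70⁴).
T⁴ − T₀⁴ = 2.11559×10¹¹ − 7.74944×10⁹ = 2.03810×10¹¹ K⁴, so P_net = 5.78 W.

Net loss ≈ 5.78 W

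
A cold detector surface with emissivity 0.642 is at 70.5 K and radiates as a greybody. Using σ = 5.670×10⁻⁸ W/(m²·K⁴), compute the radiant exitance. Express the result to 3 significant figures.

I ≈ 0.899 W/m²

Stefan–Boltzmann: I = εσT⁴ = 0.642 × 5.670×10⁻⁸ × (70.5)⁴ = 0.899 W/m².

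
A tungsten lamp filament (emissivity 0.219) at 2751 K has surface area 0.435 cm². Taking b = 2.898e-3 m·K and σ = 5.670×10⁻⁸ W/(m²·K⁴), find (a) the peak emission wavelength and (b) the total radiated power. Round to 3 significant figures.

(a) λ_max = b/T = 2.898×10⁻³/2751 = 1.053×10⁻⁶ m = 1.05 μm.
Area A = 0.435 cm² = 4.35×10⁻⁵ m².
(b) P = εσAT⁴ = 0.219×5.670×10⁻⁸×4.35×10⁻⁵×(2751)⁴ = 30.9 W.

λ_max ≈ 1.05 μm; P ≈ 30.9 W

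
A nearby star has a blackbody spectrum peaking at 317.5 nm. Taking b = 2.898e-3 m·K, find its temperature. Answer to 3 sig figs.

T ≈ 9.13×10³ K

Wien's law gives T = b/λ_max = (2.898×10⁻³ m·K)/(3.175×10⁻⁷ m) = 9.13×10³ K.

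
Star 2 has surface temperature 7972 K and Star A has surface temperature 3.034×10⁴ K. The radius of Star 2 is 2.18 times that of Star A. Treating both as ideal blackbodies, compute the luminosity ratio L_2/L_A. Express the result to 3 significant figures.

L_2/L_A ≈ 0.0227

L ∝ R²T⁴, so L_2/L_A = (R_2/R_A)²(T_2/T_A)⁴ = (2.18)² × (7972/3.034×10⁴)⁴ = 4.7524 × 4.76658×10⁻³ = 0.0227.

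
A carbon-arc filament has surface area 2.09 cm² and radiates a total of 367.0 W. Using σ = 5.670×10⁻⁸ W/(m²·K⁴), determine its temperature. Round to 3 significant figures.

Area A = 2.09 cm² = 2.09×10⁻⁴ m².
P = σAT⁴ ⇒ T = (P/(σA))^(1/4) = (367.0/(5.670×10⁻⁸×2.09×10⁻⁴))^(1/4) = 2.36×10³ K.

T ≈ 2.36×10³ K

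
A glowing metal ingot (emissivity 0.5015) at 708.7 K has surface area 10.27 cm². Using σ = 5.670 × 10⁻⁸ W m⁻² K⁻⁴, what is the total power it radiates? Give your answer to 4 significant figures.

P ≈ 7.367 W

Area A = 10.27 cm² = 1.027×10⁻³ m².
P = εσAT⁴ = 0.5015 × 5.670×10⁻⁸ × 1.027×10⁻³ × (708.7)⁴ = 7.367 W.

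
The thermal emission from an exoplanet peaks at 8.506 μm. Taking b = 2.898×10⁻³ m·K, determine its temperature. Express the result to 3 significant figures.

Wien's law gives T = b/λ_max = (2.898×10⁻³ m·K)/(8.506×10⁻⁶ m) = 341 K.

T ≈ 341 K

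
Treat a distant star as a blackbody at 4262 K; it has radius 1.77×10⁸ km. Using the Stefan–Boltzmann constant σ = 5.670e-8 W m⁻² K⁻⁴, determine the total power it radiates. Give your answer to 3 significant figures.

P ≈ 7.37×10³⁰ W

Surface area A = 4πR² = 4π(1.77×10¹¹ m)² = 3.93692×10²³ m².
P = σAT⁴ = 5.670×10⁻⁸ × 3.93692×10²³ × (4262)⁴ = 7.37×10³⁰ W.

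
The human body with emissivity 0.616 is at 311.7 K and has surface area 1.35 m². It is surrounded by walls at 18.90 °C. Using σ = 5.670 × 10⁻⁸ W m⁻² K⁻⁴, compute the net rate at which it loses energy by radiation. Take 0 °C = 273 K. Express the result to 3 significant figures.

Net loss ≈ 103 W

Surroundings: T = 18.90 °C + 273 = 291.90 K.
Area A = 1.35 m².
Net radiated power P_net = εσA(T⁴ − T₀⁴) = 0.616×5.670×10⁻⁸×1.35×(311.7⁴ − 291.90⁴).
T⁴ − T₀⁴ = 9.43946×10⁹ − 7.26000×10⁹ = 2.17946×10⁹ K⁴, so P_net = 103 W.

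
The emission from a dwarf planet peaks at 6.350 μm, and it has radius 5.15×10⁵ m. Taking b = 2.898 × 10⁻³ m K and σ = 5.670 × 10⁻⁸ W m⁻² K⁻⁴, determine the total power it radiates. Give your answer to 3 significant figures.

Wien's law: T = b/λ_max = 2.898×10⁻³/6.350×10⁻⁶ = 456.378 K.
Surface area A = 4πR² = 4π(5.15×10⁵ m)² = 3.33292×10¹² m².
Then P = σAT⁴ = 5.670×10⁻⁸×3.33292×10¹²×(456.378)⁴ = 8.20×10¹⁵ W.

P ≈ 8.20×10¹⁵ W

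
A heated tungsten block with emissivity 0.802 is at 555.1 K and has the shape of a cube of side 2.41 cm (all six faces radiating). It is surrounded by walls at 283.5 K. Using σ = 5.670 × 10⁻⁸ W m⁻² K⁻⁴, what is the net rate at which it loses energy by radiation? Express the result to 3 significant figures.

Area A = 6s² = 6×(0.0241 m)² = 3.48486×10⁻³ m².
Net radiated power P_net = εσA(T⁴ − T₀⁴) = 0.802×5.670×10⁻⁸×3.48486×10⁻³×(555.1⁴ − 283.5⁴).
T⁴ − T₀⁴ = 9.49478×10¹⁰ − 6.45970×10⁹ = 8.84881×10¹⁰ K⁴, so P_net = 14.0 W.

Net loss ≈ 14.0 W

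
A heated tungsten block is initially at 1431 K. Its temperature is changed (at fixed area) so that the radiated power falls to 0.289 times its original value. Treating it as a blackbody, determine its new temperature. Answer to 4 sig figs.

T₂ ≈ 1049 K

P ∝ T⁴, so T₂/T₁ = (P₂/P₁)^(1/4) = (0.289)^(1/4) = 0.733203.
T₂ = 1431 × 0.733203 = 1049 K.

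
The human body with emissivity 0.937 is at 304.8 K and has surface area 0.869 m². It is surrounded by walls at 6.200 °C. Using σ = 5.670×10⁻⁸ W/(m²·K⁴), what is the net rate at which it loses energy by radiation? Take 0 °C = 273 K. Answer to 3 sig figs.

Surroundings: T = 6.200 °C + 273 = 279.200 K.
Area A = 0.869 m².
Net radiated power P_net = εσA(T⁴ − T₀⁴) = 0.937×5.670×10⁻⁸×0.869×(304.8⁴ − 279.200⁴).
T⁴ − T₀⁴ = 8.63097×10⁹ − 6.07661×10⁹ = 2.55436×10⁹ K⁴, so P_net = 118 W.

Net loss ≈ 118 W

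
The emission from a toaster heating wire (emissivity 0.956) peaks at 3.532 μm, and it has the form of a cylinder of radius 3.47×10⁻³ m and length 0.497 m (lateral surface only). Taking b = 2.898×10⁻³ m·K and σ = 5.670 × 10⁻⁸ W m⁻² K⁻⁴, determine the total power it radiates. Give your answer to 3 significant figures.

P ≈ 266 W

Wien's law: T = b/λ_max = 2.898×10⁻³/3.532×10⁻⁶ = 820.498 K.
Lateral area A = 2πrL = 2π×3.47×10⁻³×0.497 = 0.0108359 m².
Then P = εσAT⁴ = 0.956×5.670×10⁻⁸×0.0108359×(820.498)⁴ = 266 W.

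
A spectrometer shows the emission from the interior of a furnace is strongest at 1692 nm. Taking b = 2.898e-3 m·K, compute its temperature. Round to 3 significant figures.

Wien's law gives T = b/λ_max = (2.898×10⁻³ m·K)/(1.692×10⁻⁶ m) = 1.71×10³ K.

T ≈ 1.71×10³ K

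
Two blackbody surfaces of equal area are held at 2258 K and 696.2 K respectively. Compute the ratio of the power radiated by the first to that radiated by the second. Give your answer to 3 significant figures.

With equal areas, P₁/P₂ = (T₁/T₂)⁴ = (2258/696.2)⁴ = 111.

P₁/P₂ ≈ 111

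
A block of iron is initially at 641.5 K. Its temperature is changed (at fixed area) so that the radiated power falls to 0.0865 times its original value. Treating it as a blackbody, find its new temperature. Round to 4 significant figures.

T₂ ≈ 347.9 K

P ∝ T⁴, so T₂/T₁ = (P₂/P₁)^(1/4) = (0.0865)^(1/4) = 0.542318.
T₂ = 641.5 × 0.542318 = 347.9 K.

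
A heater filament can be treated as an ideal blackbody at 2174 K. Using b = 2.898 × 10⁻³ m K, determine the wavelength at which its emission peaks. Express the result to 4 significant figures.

λ_max ≈ 1.333 μm

Wien's displacement law: λ_max = b/T = (2.898×10⁻³ m·K)/(2174 K) = 1.3330×10⁻⁶ m.
That is 1.333 μm, in the infrared range.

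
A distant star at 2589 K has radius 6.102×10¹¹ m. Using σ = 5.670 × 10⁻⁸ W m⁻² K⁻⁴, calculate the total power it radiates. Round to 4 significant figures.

P ≈ 1.192×10³¹ W

Surface area A = 4πR² = 4π(6.102×10¹¹ m)² = 4.67901×10²⁴ m².
P = σAT⁴ = 5.670×10⁻⁸ × 4.67901×10²⁴ × (2589)⁴ = 1.192×10³¹ W.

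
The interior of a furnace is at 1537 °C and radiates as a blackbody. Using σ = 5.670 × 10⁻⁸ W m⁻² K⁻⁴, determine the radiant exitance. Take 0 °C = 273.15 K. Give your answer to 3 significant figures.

I ≈ 6.09×10⁵ W/m²

T = 1537 °C + 273.15 = 1810.15 K.
Stefan–Boltzmann: I = σT⁴ = 5.670×10⁻⁸ × (1810.15)⁴ = 6.09×10⁵ W/m².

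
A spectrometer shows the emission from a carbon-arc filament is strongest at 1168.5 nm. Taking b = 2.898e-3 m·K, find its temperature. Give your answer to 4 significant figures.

Wien's law gives T = b/λ_max = (2.898×10⁻³ m·K)/(1.1685×10⁻⁶ m) = 2480 K.

T ≈ 2480 K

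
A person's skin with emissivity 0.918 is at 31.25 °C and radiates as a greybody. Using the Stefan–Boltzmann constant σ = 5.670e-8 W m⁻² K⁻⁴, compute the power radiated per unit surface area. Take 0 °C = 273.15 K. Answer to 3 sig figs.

I ≈ 447 W/m²

T = 31.25 °C + 273.15 = 304.40 K.
Stefan–Boltzmann: I = εσT⁴ = 0.918 × 5.670×10⁻⁸ × (304.40)⁴ = 447 W/m².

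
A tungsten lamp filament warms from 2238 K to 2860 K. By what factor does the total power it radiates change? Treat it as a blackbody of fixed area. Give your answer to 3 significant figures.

P₂/P₁ ≈ 2.67

P ∝ T⁴, so P₂/P₁ = (T₂/T₁)⁴ = (2860/2238)⁴ = (1.27793)⁴ = 2.67.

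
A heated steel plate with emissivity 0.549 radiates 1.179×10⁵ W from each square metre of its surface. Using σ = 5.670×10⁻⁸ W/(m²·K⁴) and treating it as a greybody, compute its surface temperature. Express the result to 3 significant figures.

I = εσT⁴, so T = (I/εσ)^(1/4) = (1.179×10⁵/(0.549×5.670×10⁻⁸))^(1/4) = 1.40×10³ K.

T ≈ 1.40×10³ K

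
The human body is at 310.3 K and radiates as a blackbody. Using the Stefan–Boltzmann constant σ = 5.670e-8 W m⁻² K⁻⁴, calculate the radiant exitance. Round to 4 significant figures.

I ≈ 525.7 W/m²

Stefan–Boltzmann: I = σT⁴ = 5.670×10⁻⁸ × (310.3)⁴ = 525.7 W/m².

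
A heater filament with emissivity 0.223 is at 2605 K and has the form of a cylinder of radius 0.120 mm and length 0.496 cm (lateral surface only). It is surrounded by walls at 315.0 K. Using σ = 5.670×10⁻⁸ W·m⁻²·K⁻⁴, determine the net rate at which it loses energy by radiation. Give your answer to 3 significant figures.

Lateral area A = 2πrL = 2π×1.20×10⁻⁴×4.96×10⁻³ = 3.73975×10⁻⁶ m².
Net radiated power P_net = εσA(T⁴ − T₀⁴) = 0.223×5.670×10⁻⁸×3.73975×10⁻⁶×(2605⁴ − 315.0⁴).
T⁴ − T₀⁴ = 4.60501×10¹³ − 9.84560×10⁹ = 4.60403×10¹³ K⁴, so P_net = 2.18 W.

Net loss ≈ 2.18 W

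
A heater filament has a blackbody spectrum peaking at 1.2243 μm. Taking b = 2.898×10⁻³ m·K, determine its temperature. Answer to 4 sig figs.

T ≈ 2367 K

Wien's law gives T = b/λ_max = (2.898×10⁻³ m·K)/(1.2243×10⁻⁶ m) = 2367 K.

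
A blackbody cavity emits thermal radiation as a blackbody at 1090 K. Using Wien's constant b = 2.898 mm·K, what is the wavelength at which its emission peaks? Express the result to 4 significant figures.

Wien's displacement law: λ_max = b/T = (2.898×10⁻³ m·K)/(1090 K) = 2.6587×10⁻⁶ m.
That is 2.659 μm, in the infrared range.

λ_max ≈ 2.659 μm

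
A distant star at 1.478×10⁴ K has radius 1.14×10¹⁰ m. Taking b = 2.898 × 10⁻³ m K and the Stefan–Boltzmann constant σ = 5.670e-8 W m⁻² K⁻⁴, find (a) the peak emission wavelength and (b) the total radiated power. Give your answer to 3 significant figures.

λ_max ≈ 196 nm; P ≈ 4.42×10³⁰ W

(a) λ_max = b/T = 2.898×10⁻³/1.478×10⁴ = 1.961×10⁻⁷ m = 196 nm.
Surface area A = 4πR² = 4π(1.14×10¹⁰ m)² = 1.63313×10²¹ m².
(b) P = σAT⁴ = 5.670×10⁻⁸×1.63313×10²¹×(1.478×10⁴)⁴ = 4.42×10³⁰ W.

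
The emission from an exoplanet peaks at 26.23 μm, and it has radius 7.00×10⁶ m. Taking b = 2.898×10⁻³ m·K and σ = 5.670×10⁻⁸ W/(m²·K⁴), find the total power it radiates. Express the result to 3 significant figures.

Wien's law: T = b/λ_max = 2.898×10⁻³/2.623×10⁻⁵ = 110.484 K.
Surface area A = 4πR² = 4π(7.00×10⁶ m)² = 6.15752×10¹⁴ m².
Then P = σAT⁴ = 5.670×10⁻⁸×6.15752×10¹⁴×(110.484)⁴ = 5.20×10¹⁵ W.

P ≈ 5.20×10¹⁵ W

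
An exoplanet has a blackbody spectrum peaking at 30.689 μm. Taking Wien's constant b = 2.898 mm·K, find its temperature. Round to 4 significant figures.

T ≈ 94.43 K

Wien's law gives T = b/λ_max = (2.898×10⁻³ m·K)/(3.0689×10⁻⁵ m) = 94.43 K.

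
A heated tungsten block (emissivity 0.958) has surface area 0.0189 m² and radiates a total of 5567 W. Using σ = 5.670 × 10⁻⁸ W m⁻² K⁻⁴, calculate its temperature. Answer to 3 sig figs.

T ≈ 1.53×10³ K

Area A = 0.0189 m².
P = εσAT⁴ ⇒ T = (P/(εσA))^(1/4) = (5567/(0.958×5.670×10⁻⁸×0.0189))^(1/4) = 1.53×10³ K.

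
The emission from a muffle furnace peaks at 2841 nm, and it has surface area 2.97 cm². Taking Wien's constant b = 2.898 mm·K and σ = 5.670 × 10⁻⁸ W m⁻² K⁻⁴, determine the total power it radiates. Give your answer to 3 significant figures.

P ≈ 18.2 W

Wien's law: T = b/λ_max = 2.898×10⁻³/2.841×10⁻⁶ = 1020.06 K.
Area A = 2.97 cm² = 2.97×10⁻⁴ m².
Then P = σAT⁴ = 5.670×10⁻⁸×2.97×10⁻⁴×(1020.06)⁴ = 18.2 W.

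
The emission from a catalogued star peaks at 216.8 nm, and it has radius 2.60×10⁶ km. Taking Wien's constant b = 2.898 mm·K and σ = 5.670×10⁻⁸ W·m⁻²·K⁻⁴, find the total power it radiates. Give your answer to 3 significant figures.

Wien's law: T = b/λ_max = 2.898×10⁻³/2.168×10⁻⁷ = 13367.2 K.
Surface area A = 4πR² = 4π(2.60×10⁹ m)² = 8.49487×10¹⁹ m².
Then P = σAT⁴ = 5.670×10⁻⁸×8.49487×10¹⁹×(13367.2)⁴ = 1.54×10²⁹ W.

P ≈ 1.54×10²⁹ W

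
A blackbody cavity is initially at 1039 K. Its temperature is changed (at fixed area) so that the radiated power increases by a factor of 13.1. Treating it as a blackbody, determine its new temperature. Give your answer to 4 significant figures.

P ∝ T⁴, so T₂/T₁ = (P₂/P₁)^(1/4) = (13.1)^(1/4) = 1.90247.
T₂ = 1039 × 1.90247 = 1977 K.

T₂ ≈ 1977 K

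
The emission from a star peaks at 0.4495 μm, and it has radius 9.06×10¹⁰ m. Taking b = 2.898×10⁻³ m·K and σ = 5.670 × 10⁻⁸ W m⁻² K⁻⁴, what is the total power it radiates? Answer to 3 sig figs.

P ≈ 1.01×10³¹ W

Wien's law: T = b/λ_max = 2.898×10⁻³/4.495×10⁻⁷ = 6447.16 K.
Surface area A = 4πR² = 4π(9.06×10¹⁰ m)² = 1.03149×10²³ m².
Then P = σAT⁴ = 5.670×10⁻⁸×1.03149×10²³×(6447.16)⁴ = 1.01×10³¹ W.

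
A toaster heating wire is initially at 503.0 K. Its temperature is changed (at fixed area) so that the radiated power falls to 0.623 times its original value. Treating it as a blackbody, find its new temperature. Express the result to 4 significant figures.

P ∝ T⁴, so T₂/T₁ = (P₂/P₁)^(1/4) = (0.623)^(1/4) = 0.888428.
T₂ = 503.0 × 0.888428 = 446.9 K.

T₂ ≈ 446.9 K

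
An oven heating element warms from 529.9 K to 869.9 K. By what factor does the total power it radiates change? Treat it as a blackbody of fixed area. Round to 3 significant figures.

P₂/P₁ ≈ 7.26

P ∝ T⁴, so P₂/P₁ = (T₂/T₁)⁴ = (869.9/529.9)⁴ = (1.64163)⁴ = 7.26.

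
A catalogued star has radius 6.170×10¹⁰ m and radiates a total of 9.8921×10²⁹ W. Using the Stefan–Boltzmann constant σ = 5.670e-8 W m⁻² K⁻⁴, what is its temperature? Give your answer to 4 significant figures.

T ≈ 4370 K

Surface area A = 4πR² = 4π(6.170×10¹⁰ m)² = 4.78388×10²² m².
P = σAT⁴ ⇒ T = (P/(σA))^(1/4) = (9.8921×10²⁹/(5.670×10⁻⁸×4.78388×10²²))^(1/4) = 4370 K.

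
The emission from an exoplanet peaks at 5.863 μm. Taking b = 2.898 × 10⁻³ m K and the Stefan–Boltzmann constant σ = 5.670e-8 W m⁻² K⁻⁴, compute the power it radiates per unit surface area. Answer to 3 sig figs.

I ≈ 3.38×10³ W/m²

Wien's law: T = b/λ_max = 2.898×10⁻³/5.863×10⁻⁶ = 494.286 K.
Then I = σT⁴ = 5.670×10⁻⁸×(494.286)⁴ = 3.38×10³ W/m².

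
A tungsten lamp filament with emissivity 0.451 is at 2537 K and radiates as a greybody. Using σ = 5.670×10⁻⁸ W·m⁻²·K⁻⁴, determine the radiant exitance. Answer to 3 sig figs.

I ≈ 1.06×10⁶ W/m²

Stefan–Boltzmann: I = εσT⁴ = 0.451 × 5.670×10⁻⁸ × (2537)⁴ = 1.06×10⁶ W/m².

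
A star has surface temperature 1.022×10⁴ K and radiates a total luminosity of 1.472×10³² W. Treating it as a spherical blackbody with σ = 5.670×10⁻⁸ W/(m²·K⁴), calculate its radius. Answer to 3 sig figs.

L = 4πR²σT⁴ ⇒ R = √(L/(4πσT⁴)).
σT⁴ = 6.18567×10⁸ W/m², so R = √(1.472×10³²/(4π×6.18567×10⁸)) = 1.38×10¹¹ m.

R ≈ 1.38×10¹¹ m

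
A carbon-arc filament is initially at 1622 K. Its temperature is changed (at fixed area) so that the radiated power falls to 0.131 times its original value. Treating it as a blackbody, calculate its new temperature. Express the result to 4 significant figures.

P ∝ T⁴, so T₂/T₁ = (P₂/P₁)^(1/4) = (0.131)^(1/4) = 0.601614.
T₂ = 1622 × 0.601614 = 975.8 K.

T₂ ≈ 975.8 K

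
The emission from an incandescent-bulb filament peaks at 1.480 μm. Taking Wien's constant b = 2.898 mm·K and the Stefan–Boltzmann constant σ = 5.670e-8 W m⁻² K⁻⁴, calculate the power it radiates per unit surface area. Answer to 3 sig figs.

I ≈ 8.34×10⁵ W/m²

Wien's law: T = b/λ_max = 2.898×10⁻³/1.480×10⁻⁶ = 1958.11 K.
Then I = σT⁴ = 5.670×10⁻⁸×(1958.11)⁴ = 8.34×10⁵ W/m².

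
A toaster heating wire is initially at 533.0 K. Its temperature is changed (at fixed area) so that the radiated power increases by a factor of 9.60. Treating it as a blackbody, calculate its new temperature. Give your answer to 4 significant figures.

T₂ ≈ 938.2 K

P ∝ T⁴, so T₂/T₁ = (P₂/P₁)^(1/4) = (9.60)^(1/4) = 1.76022.
T₂ = 533.0 × 1.76022 = 938.2 K.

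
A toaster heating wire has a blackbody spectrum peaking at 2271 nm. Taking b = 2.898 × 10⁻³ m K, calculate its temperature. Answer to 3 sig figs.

Wien's law gives T = b/λ_max = (2.898×10⁻³ m·K)/(2.271×10⁻⁶ m) = 1.28×10³ K.

T ≈ 1.28×10³ K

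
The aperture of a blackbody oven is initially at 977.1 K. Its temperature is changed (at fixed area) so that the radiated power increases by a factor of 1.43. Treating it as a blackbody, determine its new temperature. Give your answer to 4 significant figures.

P ∝ T⁴, so T₂/T₁ = (P₂/P₁)^(1/4) = (1.43)^(1/4) = 1.09354.
T₂ = 977.1 × 1.09354 = 1068 K.

T₂ ≈ 1068 K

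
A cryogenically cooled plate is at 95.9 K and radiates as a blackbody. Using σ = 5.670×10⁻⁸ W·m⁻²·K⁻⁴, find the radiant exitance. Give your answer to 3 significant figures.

Stefan–Boltzmann: I = σT⁴ = 5.670×10⁻⁸ × (95.9)⁴ = 4.80 W/m².

I ≈ 4.80 W/m²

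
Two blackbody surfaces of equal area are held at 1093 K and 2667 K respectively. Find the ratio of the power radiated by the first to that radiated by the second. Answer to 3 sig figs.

P₁/P₂ ≈ 0.0282

With equal areas, P₁/P₂ = (T₁/T₂)⁴ = (1093/2667)⁴ = 0.0282.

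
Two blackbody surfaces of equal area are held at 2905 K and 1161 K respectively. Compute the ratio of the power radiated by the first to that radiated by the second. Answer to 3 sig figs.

P₁/P₂ ≈ 39.2

With equal areas, P₁/P₂ = (T₁/T₂)⁴ = (2905/1161)⁴ = 39.2.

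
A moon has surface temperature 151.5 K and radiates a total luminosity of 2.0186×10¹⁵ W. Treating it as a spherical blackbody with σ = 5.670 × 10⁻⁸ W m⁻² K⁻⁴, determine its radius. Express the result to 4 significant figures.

R ≈ 2.319×10⁶ m

L = 4πR²σT⁴ ⇒ R = √(L/(4πσT⁴)).
σT⁴ = 29.8699 W/m², so R = √(2.0186×10¹⁵/(4π×29.8699)) = 2.319×10⁶ m.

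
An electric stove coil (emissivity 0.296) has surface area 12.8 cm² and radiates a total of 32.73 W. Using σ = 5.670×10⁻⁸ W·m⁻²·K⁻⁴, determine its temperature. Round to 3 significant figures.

T ≈ 1.11×10³ K

Area A = 12.8 cm² = 1.28×10⁻³ m².
P = εσAT⁴ ⇒ T = (P/(εσA))^(1/4) = (32.73/(0.296×5.670×10⁻⁸×1.28×10⁻³))^(1/4) = 1.11×10³ K.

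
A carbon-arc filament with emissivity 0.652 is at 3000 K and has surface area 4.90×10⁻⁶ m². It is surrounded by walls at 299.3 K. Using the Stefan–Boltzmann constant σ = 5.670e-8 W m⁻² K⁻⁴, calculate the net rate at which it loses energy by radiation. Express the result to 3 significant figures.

Net loss ≈ 14.7 W

Area A = 4.90×10⁻⁶ m².
Net radiated power P_net = εσA(T⁴ − T₀⁴) = 0.652×5.670×10⁻⁸×4.90×10⁻⁶×(3000⁴ − 299.3⁴).
T⁴ − T₀⁴ = 8.10000×10¹³ − 8.02466×10⁹ = 8.09920×10¹³ K⁴, so P_net = 14.7 W.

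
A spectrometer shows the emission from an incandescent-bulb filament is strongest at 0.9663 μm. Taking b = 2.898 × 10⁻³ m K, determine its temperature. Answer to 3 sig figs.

Wien's law gives T = b/λ_max = (2.898×10⁻³ m·K)/(9.663×10⁻⁷ m) = 3.00×10³ K.

T ≈ 3.00×10³ K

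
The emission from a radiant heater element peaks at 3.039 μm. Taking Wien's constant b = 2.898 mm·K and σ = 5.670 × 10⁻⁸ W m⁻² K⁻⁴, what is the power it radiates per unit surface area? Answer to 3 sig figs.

Wien's law: T = b/λ_max = 2.898×10⁻³/3.039×10⁻⁶ = 953.603 K.
Then I = σT⁴ = 5.670×10⁻⁸×(953.603)⁴ = 4.69×10⁴ W/m².

I ≈ 4.69×10⁴ W/m²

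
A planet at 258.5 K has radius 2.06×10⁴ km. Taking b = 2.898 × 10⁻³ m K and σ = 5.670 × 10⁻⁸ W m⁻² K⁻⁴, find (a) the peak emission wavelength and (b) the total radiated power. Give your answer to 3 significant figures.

(a) λ_max = b/T = 2.898×10⁻³/258.5 = 1.121×10⁻⁵ m = 11.2 μm.
Surface area A = 4πR² = 4π(2.06×10⁷ m)² = 5.33267×10¹⁵ m².
(b) P = σAT⁴ = 5.670×10⁻⁸×5.33267×10¹⁵×(258.5)⁴ = 1.35×10¹⁸ W.

λ_max ≈ 11.2 μm; P ≈ 1.35×10¹⁸ W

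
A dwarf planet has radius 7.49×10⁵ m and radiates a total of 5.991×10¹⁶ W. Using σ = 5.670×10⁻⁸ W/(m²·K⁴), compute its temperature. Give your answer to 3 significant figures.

Surface area A = 4πR² = 4π(7.49×10⁵ m)² = 7.04975×10¹² m².
P = σAT⁴ ⇒ T = (P/(σA))^(1/4) = (5.991×10¹⁶/(5.670×10⁻⁸×7.04975×10¹²))^(1/4) = 622 K.

T ≈ 622 K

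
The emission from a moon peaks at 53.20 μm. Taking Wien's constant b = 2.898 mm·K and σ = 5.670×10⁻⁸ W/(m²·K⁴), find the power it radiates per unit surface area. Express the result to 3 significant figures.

I ≈ 0.499 W/m²

Wien's law: T = b/λ_max = 2.898×10⁻³/5.320×10⁻⁵ = 54.4737 K.
Then I = σT⁴ = 5.670×10⁻⁸×(54.4737)⁴ = 0.499 W/m².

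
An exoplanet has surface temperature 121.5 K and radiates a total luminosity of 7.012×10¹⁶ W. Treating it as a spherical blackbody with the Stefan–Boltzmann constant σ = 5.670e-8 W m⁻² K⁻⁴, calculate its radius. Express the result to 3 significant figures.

L = 4πR²σT⁴ ⇒ R = √(L/(4πσT⁴)).
σT⁴ = 12.3563 W/m², so R = √(7.012×10¹⁶/(4π×12.3563)) = 2.13×10⁷ m.

R ≈ 2.13×10⁷ m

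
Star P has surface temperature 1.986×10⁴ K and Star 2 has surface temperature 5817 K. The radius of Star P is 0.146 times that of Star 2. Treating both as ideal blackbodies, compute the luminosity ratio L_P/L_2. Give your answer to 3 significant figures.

L_P/L_2 ≈ 2.90

L ∝ R²T⁴, so L_P/L_2 = (R_P/R_2)²(T_P/T_2)⁴ = (0.146)² × (1.986×10⁴/5817)⁴ = 0.021316 × 135.869 = 2.90.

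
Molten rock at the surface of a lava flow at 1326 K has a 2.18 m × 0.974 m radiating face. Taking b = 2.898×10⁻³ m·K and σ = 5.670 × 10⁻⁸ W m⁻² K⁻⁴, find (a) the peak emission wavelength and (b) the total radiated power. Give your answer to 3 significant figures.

λ_max ≈ 2.19×10³ nm; P ≈ 3.72×10⁵ W

(a) λ_max = b/T = 2.898×10⁻³/1326 = 2.186×10⁻⁶ m = 2.19×10³ nm.
Area A = 2.18 × 0.974 = 2.12332 m².
(b) P = σAT⁴ = 5.670×10⁻⁸×2.12332×(1326)⁴ = 3.72×10⁵ W.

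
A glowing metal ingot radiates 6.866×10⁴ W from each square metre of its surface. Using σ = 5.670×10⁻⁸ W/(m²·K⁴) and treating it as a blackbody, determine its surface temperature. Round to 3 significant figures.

I = σT⁴, so T = (I/σ)^(1/4) = (6.866×10⁴/(5.670×10⁻⁸))^(1/4) = 1.05×10³ K.

T ≈ 1.05×10³ K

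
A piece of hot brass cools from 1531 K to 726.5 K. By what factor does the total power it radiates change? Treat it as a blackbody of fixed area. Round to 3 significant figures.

P ∝ T⁴, so P₂/P₁ = (T₂/T₁)⁴ = (726.5/1531)⁴ = (0.474526)⁴ = 0.0507.

P₂/P₁ ≈ 0.0507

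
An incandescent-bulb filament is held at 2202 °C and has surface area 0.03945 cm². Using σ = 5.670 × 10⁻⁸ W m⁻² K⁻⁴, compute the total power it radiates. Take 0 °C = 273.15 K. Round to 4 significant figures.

T = 2202 °C + 273.15 = 2475.15 K.
Area A = 0.03945 cm² = 3.945×10⁻⁶ m².
P = σAT⁴ = 5.670×10⁻⁸ × 3.945×10⁻⁶ × (2475.15)⁴ = 8.395 W.

P ≈ 8.395 W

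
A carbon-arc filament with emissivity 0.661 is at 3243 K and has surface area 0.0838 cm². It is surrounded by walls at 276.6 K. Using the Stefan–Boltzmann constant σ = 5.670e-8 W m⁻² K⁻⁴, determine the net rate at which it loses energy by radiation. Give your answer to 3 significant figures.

Area A = 0.0838 cm² = 8.38×10⁻⁶ m².
Net radiated power P_net = εσA(T⁴ − T₀⁴) = 0.661×5.670×10⁻⁸×8.38×10⁻⁶×(3243⁴ − 276.6⁴).
T⁴ − T₀⁴ = 1.10608×10¹⁴ − 5.85341×10⁹ = 1.10602×10¹⁴ K⁴, so P_net = 34.7 W.

Net loss ≈ 34.7 W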